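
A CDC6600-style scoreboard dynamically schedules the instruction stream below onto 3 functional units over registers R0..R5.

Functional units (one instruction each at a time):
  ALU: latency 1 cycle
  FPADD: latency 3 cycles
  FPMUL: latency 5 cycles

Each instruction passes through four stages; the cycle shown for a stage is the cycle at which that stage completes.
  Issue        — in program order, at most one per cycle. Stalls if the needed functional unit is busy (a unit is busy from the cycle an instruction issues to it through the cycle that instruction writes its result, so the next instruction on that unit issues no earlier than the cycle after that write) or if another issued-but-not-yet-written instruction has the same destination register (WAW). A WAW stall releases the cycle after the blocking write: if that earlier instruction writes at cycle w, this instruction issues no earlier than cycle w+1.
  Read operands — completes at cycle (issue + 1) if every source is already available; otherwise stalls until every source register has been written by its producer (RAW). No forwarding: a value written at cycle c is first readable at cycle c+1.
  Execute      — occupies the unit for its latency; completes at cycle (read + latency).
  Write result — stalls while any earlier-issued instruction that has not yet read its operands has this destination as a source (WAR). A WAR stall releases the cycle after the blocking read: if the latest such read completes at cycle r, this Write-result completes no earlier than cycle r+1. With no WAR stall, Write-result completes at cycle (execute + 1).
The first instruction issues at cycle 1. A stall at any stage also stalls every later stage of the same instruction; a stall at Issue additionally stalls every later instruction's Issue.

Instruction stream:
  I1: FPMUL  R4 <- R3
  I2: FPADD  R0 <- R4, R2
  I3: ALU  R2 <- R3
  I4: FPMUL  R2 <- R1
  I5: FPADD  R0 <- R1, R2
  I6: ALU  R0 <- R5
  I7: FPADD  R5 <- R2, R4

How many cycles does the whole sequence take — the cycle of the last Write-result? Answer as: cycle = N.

c1: I1→FPMUL
c2: I1 RO; I2→FPADD
c3: I3→ALU
c4: I3 RO
c5: I3 EX
c7: I1 EX
c8: I1 WR R4
c9: I2 RO
c10: I3 WR R2
c11: I4→FPMUL
c12: I2 EX; I4 RO
c13: I2 WR R0
c14: I5→FPADD
c17: I4 EX
c18: I4 WR R2
c19: I5 RO
c22: I5 EX
c23: I5 WR R0
c24: I6→ALU
c25: I6 RO; I7→FPADD
c26: I6 EX; I7 RO
c27: I6 WR R0
c29: I7 EX
c30: I7 WR R5

cycle = 30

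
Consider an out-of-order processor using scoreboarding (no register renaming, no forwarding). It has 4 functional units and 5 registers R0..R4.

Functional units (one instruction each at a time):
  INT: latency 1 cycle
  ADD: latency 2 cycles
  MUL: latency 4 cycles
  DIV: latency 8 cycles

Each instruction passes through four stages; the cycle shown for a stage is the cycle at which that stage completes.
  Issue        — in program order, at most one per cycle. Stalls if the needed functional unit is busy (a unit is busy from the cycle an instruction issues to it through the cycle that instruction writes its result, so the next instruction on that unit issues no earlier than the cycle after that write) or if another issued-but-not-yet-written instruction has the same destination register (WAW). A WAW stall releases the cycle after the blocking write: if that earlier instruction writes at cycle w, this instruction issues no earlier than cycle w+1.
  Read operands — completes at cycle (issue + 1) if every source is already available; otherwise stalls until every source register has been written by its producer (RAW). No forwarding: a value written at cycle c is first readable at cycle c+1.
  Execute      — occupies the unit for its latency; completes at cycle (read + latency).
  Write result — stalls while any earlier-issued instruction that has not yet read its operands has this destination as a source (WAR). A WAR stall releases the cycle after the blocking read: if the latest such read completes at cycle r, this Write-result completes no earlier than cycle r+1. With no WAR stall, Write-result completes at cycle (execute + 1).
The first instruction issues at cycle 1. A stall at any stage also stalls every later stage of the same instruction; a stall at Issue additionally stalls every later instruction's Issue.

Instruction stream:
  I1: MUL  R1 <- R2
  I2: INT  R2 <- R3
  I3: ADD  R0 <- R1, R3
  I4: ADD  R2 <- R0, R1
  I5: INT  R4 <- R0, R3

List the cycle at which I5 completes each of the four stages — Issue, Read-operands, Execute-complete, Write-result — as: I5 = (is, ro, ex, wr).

t=1  I1→MUL
t=2  I1 RO; I2→INT
t=3  I2 RO; I3→ADD
t=4  I2 EX
t=5  I2 WR R2
t=6  I1 EX
t=7  I1 WR R1
t=8  I3 RO
t=10  I3 EX
t=11  I3 WR R0
t=12  I4→ADD
t=13  I4 RO; I5→INT
t=14  I5 RO
t=15  I4 EX; I5 EX
t=16  I4 WR R2; I5 WR R4

I5 = (13, 14, 15, 16)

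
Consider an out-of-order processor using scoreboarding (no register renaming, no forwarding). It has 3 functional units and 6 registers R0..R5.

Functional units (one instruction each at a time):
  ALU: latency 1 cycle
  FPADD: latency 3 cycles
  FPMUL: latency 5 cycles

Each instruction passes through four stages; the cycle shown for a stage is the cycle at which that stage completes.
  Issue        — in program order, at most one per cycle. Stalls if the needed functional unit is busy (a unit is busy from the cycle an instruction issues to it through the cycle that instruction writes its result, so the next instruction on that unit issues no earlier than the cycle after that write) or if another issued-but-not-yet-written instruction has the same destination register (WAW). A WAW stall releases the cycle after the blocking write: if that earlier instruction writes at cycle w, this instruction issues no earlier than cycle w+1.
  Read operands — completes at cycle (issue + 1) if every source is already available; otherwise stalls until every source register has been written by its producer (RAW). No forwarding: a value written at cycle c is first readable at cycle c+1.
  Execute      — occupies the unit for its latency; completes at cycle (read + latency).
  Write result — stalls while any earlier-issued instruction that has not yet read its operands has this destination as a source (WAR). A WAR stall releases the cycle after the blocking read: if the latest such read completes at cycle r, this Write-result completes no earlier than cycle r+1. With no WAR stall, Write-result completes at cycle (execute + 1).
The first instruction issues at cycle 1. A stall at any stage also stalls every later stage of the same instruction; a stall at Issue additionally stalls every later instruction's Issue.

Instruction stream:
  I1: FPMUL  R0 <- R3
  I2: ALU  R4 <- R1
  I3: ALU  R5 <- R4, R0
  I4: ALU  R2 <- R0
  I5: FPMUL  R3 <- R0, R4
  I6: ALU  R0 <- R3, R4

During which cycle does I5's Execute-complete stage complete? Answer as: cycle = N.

cycle = 19

[I1] 1/2/7/8
[I2] 2/3/4/5
[I3] 6/9/10/11  (struct: ALU busy until I2 writes@5; RAW R0: wait I1 write@8)
[I4] 12/13/14/15  (struct: ALU busy until I3 writes@11)
[I5] 13/14/19/20
[I6] 16/21/22/23  (struct: ALU busy until I4 writes@15; RAW R3: wait I5 write@20)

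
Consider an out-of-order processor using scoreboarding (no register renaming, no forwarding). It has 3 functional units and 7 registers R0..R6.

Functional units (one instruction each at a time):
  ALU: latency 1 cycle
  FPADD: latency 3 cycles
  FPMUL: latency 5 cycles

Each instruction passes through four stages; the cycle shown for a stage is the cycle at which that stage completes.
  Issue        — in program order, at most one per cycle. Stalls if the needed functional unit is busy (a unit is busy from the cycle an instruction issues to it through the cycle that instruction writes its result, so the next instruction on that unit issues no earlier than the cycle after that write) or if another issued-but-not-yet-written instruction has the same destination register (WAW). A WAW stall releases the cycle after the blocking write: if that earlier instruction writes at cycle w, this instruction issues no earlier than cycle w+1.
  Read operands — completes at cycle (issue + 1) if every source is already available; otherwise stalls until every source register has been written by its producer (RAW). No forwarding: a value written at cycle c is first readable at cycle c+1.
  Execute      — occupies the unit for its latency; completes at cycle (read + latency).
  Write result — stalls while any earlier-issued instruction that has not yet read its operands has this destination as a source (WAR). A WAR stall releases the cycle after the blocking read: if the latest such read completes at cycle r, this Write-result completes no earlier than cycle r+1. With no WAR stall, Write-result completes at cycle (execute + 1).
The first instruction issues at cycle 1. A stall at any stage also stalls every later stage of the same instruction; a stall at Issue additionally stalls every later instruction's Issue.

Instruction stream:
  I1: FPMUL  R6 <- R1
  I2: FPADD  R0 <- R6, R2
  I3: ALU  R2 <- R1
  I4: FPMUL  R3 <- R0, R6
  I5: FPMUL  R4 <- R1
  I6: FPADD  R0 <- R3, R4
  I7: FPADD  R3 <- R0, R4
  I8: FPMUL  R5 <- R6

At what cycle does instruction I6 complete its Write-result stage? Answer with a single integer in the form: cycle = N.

cycle = 33

[1] I1 issues→FPMUL
[2] I1 reads, I2 issues→FPADD
[3] I3 issues→ALU
[4] I3 reads
[5] I3 exec-done
[7] I1 exec-done
[8] I1 writes R6
[9] I2 reads, I4 issues→FPMUL
[10] I3 writes R2
[12] I2 exec-done
[13] I2 writes R0
[14] I4 reads
[19] I4 exec-done
[20] I4 writes R3
[21] I5 issues→FPMUL
[22] I5 reads, I6 issues→FPADD
[27] I5 exec-done
[28] I5 writes R4
[29] I6 reads
[32] I6 exec-done
[33] I6 writes R0
[34] I7 issues→FPADD
[35] I7 reads, I8 issues→FPMUL
[36] I8 reads
[38] I7 exec-done
[39] I7 writes R3
[41] I8 exec-done
[42] I8 writes R5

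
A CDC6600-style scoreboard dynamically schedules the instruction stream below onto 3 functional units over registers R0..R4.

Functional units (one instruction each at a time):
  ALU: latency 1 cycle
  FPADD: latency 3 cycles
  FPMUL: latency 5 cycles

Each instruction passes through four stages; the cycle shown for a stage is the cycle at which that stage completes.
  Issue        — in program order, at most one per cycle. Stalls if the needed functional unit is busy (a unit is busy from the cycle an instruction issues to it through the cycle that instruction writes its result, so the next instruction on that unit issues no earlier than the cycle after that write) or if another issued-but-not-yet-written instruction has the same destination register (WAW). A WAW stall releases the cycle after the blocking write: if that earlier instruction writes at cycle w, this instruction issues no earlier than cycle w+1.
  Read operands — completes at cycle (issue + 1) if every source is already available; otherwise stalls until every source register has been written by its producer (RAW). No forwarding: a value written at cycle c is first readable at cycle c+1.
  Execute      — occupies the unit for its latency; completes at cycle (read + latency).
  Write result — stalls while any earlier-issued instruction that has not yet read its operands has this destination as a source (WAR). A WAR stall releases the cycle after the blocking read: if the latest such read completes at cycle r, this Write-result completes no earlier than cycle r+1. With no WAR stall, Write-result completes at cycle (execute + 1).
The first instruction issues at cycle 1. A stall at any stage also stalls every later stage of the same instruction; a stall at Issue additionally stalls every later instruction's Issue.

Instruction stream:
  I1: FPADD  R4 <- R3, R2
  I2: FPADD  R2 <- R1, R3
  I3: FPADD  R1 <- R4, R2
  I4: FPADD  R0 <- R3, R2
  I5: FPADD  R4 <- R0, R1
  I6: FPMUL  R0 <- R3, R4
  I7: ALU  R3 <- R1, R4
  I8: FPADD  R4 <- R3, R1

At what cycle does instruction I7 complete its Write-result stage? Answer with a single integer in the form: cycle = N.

cycle = 33

t=1  I1 dispatched to FPADD
t=2  I1 operands ready
t=5  I1 complete
t=6  R4←I1
t=7  I2 dispatched to FPADD
t=8  I2 operands ready
t=11  I2 complete
t=12  R2←I2
t=13  I3 dispatched to FPADD
t=14  I3 operands ready
t=17  I3 complete
t=18  R1←I3
t=19  I4 dispatched to FPADD
t=20  I4 operands ready
t=23  I4 complete
t=24  R0←I4
t=25  I5 dispatched to FPADD
t=26  I5 operands ready | I6 dispatched to FPMUL
t=27  I7 dispatched to ALU
t=29  I5 complete
t=30  R4←I5
t=31  I6 operands ready | I7 operands ready | I8 dispatched to FPADD
t=32  I7 complete
t=33  R3←I7
t=34  I8 operands ready
t=36  I6 complete
t=37  R0←I6 | I8 complete
t=38  R4←I8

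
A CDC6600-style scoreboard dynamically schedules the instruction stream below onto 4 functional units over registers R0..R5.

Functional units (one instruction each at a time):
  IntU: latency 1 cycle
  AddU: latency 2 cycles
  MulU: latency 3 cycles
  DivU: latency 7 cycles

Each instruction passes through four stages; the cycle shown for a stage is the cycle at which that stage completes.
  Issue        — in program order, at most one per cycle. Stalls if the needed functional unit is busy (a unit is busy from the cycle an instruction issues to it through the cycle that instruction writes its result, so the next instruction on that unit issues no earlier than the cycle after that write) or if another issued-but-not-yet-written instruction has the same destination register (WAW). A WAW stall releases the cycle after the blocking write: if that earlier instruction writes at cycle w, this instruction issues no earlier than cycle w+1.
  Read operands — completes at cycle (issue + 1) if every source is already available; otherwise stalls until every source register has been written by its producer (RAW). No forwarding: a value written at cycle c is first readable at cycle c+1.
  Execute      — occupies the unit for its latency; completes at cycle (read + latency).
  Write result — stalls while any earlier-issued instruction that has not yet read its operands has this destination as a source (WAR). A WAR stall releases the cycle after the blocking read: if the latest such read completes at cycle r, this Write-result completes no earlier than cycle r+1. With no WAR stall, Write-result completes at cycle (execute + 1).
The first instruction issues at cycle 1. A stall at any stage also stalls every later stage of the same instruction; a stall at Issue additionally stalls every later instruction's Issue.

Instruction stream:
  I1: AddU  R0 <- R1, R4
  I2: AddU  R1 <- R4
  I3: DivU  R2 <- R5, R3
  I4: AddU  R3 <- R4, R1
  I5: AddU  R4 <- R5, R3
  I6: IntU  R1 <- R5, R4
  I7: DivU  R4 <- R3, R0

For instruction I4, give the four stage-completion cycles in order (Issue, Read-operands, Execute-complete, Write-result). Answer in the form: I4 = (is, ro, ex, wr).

I4 = (11, 12, 14, 15)

  I1 | 1 | 2 | 4 | 5
  I2 | 6 | 7 | 9 | 10   struct: AddU busy until I1 writes@5
  I3 | 7 | 8 | 15 | 16
  I4 | 11 | 12 | 14 | 15   struct: AddU busy until I2 writes@10
  I5 | 16 | 17 | 19 | 20   struct: AddU busy until I4 writes@15
  I6 | 17 | 21 | 22 | 23   RAW R4: wait I5 write@20
  I7 | 21 | 22 | 29 | 30   WAW R4: wait I5 write@20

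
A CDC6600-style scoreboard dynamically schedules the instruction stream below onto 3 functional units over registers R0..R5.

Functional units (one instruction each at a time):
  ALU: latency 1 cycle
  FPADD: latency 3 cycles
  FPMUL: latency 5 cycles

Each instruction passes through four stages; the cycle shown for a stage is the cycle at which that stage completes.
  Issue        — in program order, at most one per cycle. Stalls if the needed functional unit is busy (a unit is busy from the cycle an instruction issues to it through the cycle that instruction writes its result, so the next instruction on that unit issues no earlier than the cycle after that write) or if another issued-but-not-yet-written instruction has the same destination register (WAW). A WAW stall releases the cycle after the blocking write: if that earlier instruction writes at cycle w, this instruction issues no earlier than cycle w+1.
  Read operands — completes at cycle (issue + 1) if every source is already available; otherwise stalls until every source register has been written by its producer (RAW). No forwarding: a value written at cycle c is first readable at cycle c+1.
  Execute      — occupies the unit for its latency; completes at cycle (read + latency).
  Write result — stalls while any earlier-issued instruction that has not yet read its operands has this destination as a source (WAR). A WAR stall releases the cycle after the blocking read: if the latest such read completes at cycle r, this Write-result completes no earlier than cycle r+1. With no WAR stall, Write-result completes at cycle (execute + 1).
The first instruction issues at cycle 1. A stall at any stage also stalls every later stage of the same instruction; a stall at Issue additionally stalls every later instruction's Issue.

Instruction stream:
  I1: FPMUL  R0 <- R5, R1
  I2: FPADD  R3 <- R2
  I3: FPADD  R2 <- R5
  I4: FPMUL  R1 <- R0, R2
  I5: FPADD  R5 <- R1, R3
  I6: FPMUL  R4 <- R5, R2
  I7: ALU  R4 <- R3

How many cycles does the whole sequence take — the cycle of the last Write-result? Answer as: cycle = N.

1) issue 1, read 2, done 7, write 8
2) issue 2, read 3, done 6, write 7
3) issue 8, read 9, done 12, write 13  <struct: FPADD busy until I2 writes@7>
4) issue 9, read 14, done 19, write 20  <RAW R2: wait I3 write@13>
5) issue 14, read 21, done 24, write 25  <struct: FPADD busy until I3 writes@13 / RAW R1: wait I4 write@20>
6) issue 21, read 26, done 31, write 32  <struct: FPMUL busy until I4 writes@20 / RAW R5: wait I5 write@25>
7) issue 33, read 34, done 35, write 36  <WAW R4: wait I6 write@32>

cycle = 36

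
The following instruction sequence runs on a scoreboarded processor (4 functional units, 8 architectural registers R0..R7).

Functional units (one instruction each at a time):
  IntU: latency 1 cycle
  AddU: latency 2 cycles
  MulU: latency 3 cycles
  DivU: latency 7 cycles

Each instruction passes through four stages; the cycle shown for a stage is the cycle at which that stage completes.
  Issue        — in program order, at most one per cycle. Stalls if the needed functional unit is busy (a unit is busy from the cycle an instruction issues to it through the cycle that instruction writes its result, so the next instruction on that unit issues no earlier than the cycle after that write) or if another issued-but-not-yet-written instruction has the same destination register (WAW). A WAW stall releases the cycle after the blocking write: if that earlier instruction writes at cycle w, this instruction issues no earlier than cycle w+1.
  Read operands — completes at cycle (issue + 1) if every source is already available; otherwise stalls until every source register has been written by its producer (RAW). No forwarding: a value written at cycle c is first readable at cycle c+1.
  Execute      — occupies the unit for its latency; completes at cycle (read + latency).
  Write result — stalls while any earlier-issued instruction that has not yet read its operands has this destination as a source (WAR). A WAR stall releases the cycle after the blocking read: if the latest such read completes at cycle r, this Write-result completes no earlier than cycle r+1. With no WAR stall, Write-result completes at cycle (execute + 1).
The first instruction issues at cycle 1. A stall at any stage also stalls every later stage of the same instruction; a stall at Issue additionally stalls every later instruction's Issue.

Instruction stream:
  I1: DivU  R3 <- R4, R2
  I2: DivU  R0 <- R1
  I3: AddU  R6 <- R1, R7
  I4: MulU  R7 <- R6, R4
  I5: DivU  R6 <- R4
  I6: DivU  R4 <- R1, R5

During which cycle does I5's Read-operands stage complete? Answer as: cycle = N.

cycle 1: I1 dispatched to DivU
cycle 2: I1 operands ready
cycle 9: I1 complete
cycle 10: R3←I1
cycle 11: I2 dispatched to DivU
cycle 12: I2 operands ready | I3 dispatched to AddU
cycle 13: I3 operands ready | I4 dispatched to MulU
cycle 15: I3 complete
cycle 16: R6←I3
cycle 17: I4 operands ready
cycle 19: I2 complete
cycle 20: R0←I2 | I4 complete
cycle 21: R7←I4 | I5 dispatched to DivU
cycle 22: I5 operands ready
cycle 29: I5 complete
cycle 30: R6←I5
cycle 31: I6 dispatched to DivU
cycle 32: I6 operands ready
cycle 39: I6 complete
cycle 40: R4←I6

cycle = 22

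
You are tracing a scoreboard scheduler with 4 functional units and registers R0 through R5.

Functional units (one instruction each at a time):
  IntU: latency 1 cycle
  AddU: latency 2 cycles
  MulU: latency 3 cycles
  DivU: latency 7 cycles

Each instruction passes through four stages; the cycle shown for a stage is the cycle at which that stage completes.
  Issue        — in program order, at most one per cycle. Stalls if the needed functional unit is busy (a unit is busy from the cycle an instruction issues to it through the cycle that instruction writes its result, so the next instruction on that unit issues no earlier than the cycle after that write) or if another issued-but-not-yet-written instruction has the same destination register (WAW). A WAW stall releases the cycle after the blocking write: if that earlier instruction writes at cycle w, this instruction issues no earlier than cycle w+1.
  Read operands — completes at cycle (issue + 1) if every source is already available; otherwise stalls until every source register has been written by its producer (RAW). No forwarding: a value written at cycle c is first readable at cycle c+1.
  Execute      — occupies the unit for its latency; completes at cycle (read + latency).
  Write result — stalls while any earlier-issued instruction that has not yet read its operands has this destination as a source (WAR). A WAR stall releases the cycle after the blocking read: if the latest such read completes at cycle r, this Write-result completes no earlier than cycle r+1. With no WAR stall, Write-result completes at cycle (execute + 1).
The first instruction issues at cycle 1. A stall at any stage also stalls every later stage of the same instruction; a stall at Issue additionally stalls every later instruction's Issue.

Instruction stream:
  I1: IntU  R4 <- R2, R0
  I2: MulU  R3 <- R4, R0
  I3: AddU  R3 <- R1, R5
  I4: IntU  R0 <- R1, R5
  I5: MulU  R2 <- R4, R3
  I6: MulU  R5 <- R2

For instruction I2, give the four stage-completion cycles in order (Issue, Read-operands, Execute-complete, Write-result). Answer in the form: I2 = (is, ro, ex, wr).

I2 = (2, 5, 8, 9)

t=1  I1 dispatched to IntU
t=2  I1 operands ready, I2 dispatched to MulU
t=3  I1 complete
t=4  R4←I1
t=5  I2 operands ready
t=8  I2 complete
t=9  R3←I2
t=10  I3 dispatched to AddU
t=11  I3 operands ready, I4 dispatched to IntU
t=12  I4 operands ready, I5 dispatched to MulU
t=13  I3 complete, I4 complete
t=14  R3←I3, R0←I4
t=15  I5 operands ready
t=18  I5 complete
t=19  R2←I5
t=20  I6 dispatched to MulU
t=21  I6 operands ready
t=24  I6 complete
t=25  R5←I6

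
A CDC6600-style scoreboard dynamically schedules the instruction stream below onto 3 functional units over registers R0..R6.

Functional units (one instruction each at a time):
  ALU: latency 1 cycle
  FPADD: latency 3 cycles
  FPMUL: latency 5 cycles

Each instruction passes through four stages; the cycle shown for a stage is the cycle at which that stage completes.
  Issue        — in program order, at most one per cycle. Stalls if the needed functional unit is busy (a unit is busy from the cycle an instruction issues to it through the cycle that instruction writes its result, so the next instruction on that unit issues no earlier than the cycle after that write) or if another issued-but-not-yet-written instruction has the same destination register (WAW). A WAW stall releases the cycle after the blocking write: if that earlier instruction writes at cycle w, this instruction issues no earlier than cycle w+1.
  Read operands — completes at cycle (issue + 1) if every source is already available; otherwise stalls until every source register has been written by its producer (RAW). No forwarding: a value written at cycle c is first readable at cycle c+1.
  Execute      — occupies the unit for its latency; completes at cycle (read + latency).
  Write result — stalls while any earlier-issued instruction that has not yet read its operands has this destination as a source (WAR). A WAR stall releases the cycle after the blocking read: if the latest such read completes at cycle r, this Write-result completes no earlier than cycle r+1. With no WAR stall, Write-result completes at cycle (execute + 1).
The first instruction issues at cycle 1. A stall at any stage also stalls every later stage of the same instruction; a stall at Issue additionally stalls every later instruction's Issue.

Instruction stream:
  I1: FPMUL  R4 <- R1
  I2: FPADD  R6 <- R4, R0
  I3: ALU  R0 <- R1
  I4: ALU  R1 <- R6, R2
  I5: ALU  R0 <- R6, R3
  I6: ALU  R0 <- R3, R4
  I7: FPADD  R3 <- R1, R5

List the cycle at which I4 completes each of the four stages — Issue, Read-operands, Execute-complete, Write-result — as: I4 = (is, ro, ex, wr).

I4 = (11, 14, 15, 16)

cycle 1: I1 dispatched to FPMUL
cycle 2: I1 operands ready · I2 dispatched to FPADD
cycle 3: I3 dispatched to ALU
cycle 4: I3 operands ready
cycle 5: I3 complete
cycle 7: I1 complete
cycle 8: R4←I1
cycle 9: I2 operands ready
cycle 10: R0←I3
cycle 11: I4 dispatched to ALU
cycle 12: I2 complete
cycle 13: R6←I2
cycle 14: I4 operands ready
cycle 15: I4 complete
cycle 16: R1←I4
cycle 17: I5 dispatched to ALU
cycle 18: I5 operands ready
cycle 19: I5 complete
cycle 20: R0←I5
cycle 21: I6 dispatched to ALU
cycle 22: I6 operands ready · I7 dispatched to FPADD
cycle 23: I6 complete · I7 operands ready
cycle 24: R0←I6
cycle 26: I7 complete
cycle 27: R3←I7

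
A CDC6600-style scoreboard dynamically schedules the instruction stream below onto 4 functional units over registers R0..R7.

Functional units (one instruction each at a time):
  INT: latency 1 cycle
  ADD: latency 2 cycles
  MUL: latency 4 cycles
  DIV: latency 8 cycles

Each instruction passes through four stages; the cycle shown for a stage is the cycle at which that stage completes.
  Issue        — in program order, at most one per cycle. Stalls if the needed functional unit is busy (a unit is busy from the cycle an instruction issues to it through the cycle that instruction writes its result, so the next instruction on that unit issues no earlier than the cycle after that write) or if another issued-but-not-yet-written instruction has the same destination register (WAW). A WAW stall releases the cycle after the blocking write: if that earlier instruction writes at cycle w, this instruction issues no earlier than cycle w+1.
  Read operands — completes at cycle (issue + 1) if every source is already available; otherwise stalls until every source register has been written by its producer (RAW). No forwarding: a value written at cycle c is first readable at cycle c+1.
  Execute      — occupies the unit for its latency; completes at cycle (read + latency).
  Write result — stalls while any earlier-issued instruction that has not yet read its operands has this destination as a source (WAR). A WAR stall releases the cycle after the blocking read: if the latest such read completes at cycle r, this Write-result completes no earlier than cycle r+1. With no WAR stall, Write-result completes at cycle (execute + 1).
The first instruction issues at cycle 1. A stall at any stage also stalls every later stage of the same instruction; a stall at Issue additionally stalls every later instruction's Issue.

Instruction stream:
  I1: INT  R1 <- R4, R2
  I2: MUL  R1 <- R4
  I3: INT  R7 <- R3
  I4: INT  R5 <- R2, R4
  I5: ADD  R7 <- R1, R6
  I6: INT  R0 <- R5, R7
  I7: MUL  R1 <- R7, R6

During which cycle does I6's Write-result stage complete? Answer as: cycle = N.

t=1  I1→INT
t=2  I1 RO
t=3  I1 EX
t=4  I1 WR R1
t=5  I2→MUL
t=6  I2 RO; I3→INT
t=7  I3 RO
t=8  I3 EX
t=9  I3 WR R7
t=10  I2 EX; I4→INT
t=11  I2 WR R1; I4 RO; I5→ADD
t=12  I4 EX; I5 RO
t=13  I4 WR R5
t=14  I5 EX; I6→INT
t=15  I5 WR R7; I7→MUL
t=16  I6 RO; I7 RO
t=17  I6 EX
t=18  I6 WR R0
t=20  I7 EX
t=21  I7 WR R1

cycle = 18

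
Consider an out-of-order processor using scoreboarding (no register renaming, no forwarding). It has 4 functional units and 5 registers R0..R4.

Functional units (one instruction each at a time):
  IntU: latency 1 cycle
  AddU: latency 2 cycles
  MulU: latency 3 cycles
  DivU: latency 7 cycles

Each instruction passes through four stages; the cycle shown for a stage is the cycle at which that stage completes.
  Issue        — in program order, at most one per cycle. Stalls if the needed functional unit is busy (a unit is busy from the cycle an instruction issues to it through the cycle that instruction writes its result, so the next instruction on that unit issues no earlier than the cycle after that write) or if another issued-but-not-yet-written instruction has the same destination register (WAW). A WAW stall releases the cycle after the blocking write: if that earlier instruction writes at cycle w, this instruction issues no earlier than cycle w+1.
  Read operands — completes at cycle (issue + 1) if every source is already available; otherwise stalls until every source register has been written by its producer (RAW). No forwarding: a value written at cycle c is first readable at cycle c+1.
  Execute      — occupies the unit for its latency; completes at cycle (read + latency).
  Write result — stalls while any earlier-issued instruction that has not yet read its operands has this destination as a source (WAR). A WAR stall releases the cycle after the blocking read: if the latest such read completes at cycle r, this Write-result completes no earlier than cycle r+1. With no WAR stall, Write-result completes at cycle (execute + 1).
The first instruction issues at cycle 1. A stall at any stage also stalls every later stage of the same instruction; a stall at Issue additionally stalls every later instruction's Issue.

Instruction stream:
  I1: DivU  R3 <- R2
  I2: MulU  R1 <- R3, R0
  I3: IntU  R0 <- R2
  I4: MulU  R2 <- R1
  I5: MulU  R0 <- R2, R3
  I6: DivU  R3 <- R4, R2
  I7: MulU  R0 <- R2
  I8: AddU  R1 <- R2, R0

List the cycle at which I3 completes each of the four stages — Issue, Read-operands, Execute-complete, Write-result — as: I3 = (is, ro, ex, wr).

I3 = (3, 4, 5, 12)

I1 -> (1, 2, 9, 10)
I2 -> (2, 11, 14, 15)  // RAW R3: wait I1 write@10
I3 -> (3, 4, 5, 12)  // WAR R0: wait I2 read@11
I4 -> (16, 17, 20, 21)  // struct: MulU busy until I2 writes@15
I5 -> (22, 23, 26, 27)  // struct: MulU busy until I4 writes@21
I6 -> (23, 24, 31, 32)
I7 -> (28, 29, 32, 33)  // struct: MulU busy until I5 writes@27
I8 -> (29, 34, 36, 37)  // RAW R0: wait I7 write@33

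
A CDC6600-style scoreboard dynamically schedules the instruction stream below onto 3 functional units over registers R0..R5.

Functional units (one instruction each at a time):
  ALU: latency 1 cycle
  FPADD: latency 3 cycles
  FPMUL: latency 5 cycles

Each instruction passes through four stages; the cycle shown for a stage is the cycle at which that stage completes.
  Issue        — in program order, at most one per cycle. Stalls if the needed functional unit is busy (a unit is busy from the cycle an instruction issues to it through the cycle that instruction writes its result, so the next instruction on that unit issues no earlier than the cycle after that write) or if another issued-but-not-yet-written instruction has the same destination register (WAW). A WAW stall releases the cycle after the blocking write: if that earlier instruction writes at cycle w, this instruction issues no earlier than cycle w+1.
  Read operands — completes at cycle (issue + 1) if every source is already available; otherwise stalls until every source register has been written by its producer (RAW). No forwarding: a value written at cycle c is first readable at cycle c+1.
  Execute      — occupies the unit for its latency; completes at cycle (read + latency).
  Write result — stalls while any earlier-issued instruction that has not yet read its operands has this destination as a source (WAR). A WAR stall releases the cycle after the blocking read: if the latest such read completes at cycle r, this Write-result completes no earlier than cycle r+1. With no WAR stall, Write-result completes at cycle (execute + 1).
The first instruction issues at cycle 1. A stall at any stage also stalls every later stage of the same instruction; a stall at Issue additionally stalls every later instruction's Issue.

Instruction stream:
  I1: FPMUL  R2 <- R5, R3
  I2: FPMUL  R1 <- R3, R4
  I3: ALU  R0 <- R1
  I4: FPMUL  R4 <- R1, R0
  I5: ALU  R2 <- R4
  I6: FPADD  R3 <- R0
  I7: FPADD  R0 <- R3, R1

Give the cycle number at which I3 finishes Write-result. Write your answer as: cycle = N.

I1: IS=1 RO=2 EX=7 WR=8
I2: IS=9 RO=10 EX=15 WR=16  [struct: FPMUL busy until I1 writes@8]
I3: IS=10 RO=17 EX=18 WR=19  [RAW R1: wait I2 write@16]
I4: IS=17 RO=20 EX=25 WR=26  [struct: FPMUL busy until I2 writes@16; RAW R0: wait I3 write@19]
I5: IS=20 RO=27 EX=28 WR=29  [struct: ALU busy until I3 writes@19; RAW R4: wait I4 write@26]
I6: IS=21 RO=22 EX=25 WR=26
I7: IS=27 RO=28 EX=31 WR=32  [struct: FPADD busy until I6 writes@26]

cycle = 19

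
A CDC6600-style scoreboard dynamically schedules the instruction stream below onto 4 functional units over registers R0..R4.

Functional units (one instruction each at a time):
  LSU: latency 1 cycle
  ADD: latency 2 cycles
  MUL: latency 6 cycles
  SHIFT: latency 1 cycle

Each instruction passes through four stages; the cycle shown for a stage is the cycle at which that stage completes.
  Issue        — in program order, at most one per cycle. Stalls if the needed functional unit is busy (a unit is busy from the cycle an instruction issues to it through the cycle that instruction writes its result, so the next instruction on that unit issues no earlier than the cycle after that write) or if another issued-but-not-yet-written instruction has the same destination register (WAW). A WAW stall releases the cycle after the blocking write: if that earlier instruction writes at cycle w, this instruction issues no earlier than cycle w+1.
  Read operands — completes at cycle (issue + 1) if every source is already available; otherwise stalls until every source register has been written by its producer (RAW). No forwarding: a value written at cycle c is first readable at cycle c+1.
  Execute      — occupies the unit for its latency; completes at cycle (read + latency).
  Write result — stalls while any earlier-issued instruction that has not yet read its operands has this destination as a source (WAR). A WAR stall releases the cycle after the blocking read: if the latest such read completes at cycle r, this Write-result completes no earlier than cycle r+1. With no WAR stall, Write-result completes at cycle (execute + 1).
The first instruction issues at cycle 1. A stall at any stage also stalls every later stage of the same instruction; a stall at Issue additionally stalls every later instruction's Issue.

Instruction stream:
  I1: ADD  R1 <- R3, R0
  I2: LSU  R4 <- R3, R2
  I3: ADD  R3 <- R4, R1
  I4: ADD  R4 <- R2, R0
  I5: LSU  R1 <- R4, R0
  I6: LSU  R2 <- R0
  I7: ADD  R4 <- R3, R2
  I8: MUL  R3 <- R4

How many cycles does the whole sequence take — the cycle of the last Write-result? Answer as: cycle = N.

cycle = 34

I1 -> (1, 2, 4, 5)
I2 -> (2, 3, 4, 5)
I3 -> (6, 7, 9, 10)  // struct: ADD busy until I1 writes@5
I4 -> (11, 12, 14, 15)  // struct: ADD busy until I3 writes@10
I5 -> (12, 16, 17, 18)  // RAW R4: wait I4 write@15
I6 -> (19, 20, 21, 22)  // struct: LSU busy until I5 writes@18
I7 -> (20, 23, 25, 26)  // RAW R2: wait I6 write@22
I8 -> (21, 27, 33, 34)  // RAW R4: wait I7 write@26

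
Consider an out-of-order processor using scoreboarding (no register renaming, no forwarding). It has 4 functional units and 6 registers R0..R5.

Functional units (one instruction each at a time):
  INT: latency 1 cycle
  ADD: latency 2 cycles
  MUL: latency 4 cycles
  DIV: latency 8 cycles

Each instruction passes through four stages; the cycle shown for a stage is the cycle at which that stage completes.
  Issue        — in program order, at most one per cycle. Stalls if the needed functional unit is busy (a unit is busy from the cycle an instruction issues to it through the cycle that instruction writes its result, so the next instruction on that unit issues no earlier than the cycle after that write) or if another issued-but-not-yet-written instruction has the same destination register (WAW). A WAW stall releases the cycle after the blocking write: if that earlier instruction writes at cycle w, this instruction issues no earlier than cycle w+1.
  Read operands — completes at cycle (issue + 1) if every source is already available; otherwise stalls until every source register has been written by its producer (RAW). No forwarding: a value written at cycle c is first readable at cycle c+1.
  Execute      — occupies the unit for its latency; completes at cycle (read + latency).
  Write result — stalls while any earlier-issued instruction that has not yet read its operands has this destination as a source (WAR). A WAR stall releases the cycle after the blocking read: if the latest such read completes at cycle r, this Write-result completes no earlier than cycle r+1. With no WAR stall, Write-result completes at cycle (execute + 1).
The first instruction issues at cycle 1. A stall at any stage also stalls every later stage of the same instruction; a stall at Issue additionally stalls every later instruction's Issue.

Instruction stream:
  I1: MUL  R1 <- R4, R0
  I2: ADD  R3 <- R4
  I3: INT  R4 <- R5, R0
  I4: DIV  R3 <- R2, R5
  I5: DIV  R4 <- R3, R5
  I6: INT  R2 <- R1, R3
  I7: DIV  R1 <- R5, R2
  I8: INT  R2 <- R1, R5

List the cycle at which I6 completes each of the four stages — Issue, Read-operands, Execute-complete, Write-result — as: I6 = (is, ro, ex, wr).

c1: I1 dispatched to MUL
c2: I1 operands ready, I2 dispatched to ADD
c3: I2 operands ready, I3 dispatched to INT
c4: I3 operands ready
c5: I2 complete, I3 complete
c6: I1 complete, R3←I2, R4←I3
c7: R1←I1, I4 dispatched to DIV
c8: I4 operands ready
c16: I4 complete
c17: R3←I4
c18: I5 dispatched to DIV
c19: I5 operands ready, I6 dispatched to INT
c20: I6 operands ready
c21: I6 complete
c22: R2←I6
c27: I5 complete
c28: R4←I5
c29: I7 dispatched to DIV
c30: I7 operands ready, I8 dispatched to INT
c38: I7 complete
c39: R1←I7
c40: I8 operands ready
c41: I8 complete
c42: R2←I8

I6 = (19, 20, 21, 22)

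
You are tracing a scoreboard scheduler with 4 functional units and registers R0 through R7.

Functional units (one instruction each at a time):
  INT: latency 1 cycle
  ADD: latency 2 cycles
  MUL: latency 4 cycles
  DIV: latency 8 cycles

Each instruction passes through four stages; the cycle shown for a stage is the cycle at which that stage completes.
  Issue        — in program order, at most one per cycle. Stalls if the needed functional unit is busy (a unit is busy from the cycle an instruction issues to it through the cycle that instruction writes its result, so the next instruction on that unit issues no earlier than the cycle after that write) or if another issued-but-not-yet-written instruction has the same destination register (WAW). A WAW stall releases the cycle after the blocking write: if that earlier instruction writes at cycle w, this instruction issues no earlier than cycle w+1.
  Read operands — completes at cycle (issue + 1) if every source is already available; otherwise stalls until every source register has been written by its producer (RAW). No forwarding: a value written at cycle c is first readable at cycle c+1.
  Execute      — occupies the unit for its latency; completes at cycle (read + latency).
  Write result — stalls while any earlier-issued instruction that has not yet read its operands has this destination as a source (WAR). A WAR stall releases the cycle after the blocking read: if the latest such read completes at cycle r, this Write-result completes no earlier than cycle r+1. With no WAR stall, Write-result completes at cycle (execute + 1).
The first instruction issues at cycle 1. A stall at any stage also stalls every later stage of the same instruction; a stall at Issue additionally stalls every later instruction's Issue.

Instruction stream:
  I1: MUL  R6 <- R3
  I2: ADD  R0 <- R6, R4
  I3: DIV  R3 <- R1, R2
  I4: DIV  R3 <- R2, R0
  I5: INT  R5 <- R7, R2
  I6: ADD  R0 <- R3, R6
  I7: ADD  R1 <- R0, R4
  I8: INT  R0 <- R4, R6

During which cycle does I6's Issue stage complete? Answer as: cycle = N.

cycle 1: issue I1 (MUL)
cycle 2: I1 read-ops · issue I2 (ADD)
cycle 3: issue I3 (DIV)
cycle 4: I3 read-ops
cycle 6: I1 finished on MUL
cycle 7: I1→R6
cycle 8: I2 read-ops
cycle 10: I2 finished on ADD
cycle 11: I2→R0
cycle 12: I3 finished on DIV
cycle 13: I3→R3
cycle 14: issue I4 (DIV)
cycle 15: I4 read-ops · issue I5 (INT)
cycle 16: I5 read-ops · issue I6 (ADD)
cycle 17: I5 finished on INT
cycle 18: I5→R5
cycle 23: I4 finished on DIV
cycle 24: I4→R3
cycle 25: I6 read-ops
cycle 27: I6 finished on ADD
cycle 28: I6→R0
cycle 29: issue I7 (ADD)
cycle 30: I7 read-ops · issue I8 (INT)
cycle 31: I8 read-ops
cycle 32: I7 finished on ADD · I8 finished on INT
cycle 33: I7→R1 · I8→R0

cycle = 16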